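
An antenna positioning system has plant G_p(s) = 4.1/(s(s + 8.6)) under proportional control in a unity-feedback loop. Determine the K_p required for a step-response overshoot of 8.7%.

From %OS = 100·exp(−πζ/√(1−ζ²)) = 8.7%, ζ = −ln(0.087)/√(π²+ln²(0.087)) = 0.6137.
Characteristic equation s² + 8.6s + 4.1K_p = 0 gives ζ = 8.6/(2√(4.1K_p)).
Setting ζ = 0.6137: √(4.1K_p) = 8.6/(2·0.6137) = 7.007, so K_p = 49.1/4.1 = 12.

K_p = 12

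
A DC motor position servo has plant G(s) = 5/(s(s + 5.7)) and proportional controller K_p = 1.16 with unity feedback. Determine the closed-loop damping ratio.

ζ = 1.18

1 + K_p·G(s) = 0 gives s² + 5.7s + 5.8 = 0.
Matching s² + 2ζω_n s + ω_n²: ω_n = √5.8 = 2.408 rad/s and 2ζω_n = 5.7, so ζ = 5.7/(2·2.408) = 1.18.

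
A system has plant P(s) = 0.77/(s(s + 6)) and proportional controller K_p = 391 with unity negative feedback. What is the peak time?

T_p = 0.184 s

Closed-loop characteristic equation: s² + 6s + 301.1 = 0, so ω_n = 17.35 rad/s and ζ = 6/(2·17.35) = 0.1729.
Damped frequency ω_d = ω_n√(1−ζ²) = 17.09 rad/s, so peak time T_p = π/ω_d = 0.184 s.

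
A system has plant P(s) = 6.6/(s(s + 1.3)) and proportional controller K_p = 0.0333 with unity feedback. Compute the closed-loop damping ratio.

ζ = 1.39

With unity feedback the closed-loop characteristic equation is s² + 1.3s + 0.0333·6.6 = s² + 1.3s + 0.2198 = 0.
So ω_n² = 0.2198 ⇒ ω_n = 0.4688 rad/s, and ζ = 1.3/(2ω_n) = 1.39.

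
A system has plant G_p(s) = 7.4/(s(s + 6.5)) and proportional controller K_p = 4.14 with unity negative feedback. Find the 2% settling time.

From 1 + K_pG_p(s) = 0: s² + 6.5s + 30.64 = 0 ⇒ ω_n = 5.535, ζ = 0.5872.
2% settling time T_s ≈ 4/(ζω_n) = 4/3.25 = 1.23 s.

T_s ≈ 1.23 s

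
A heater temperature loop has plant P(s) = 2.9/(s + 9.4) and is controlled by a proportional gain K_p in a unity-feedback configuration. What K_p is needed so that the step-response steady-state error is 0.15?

Steady-state error for a unit step on this type-0 loop is 1/(1 + K_p·P(0)).
P(0) = 0.3085. Require 1/(1 + K_p·0.3085) = 0.15, so 1 + 0.3085·K_p = 6.667.
K_p = (6.667 − 1)/0.3085 = 18.4.

K_p = 18.4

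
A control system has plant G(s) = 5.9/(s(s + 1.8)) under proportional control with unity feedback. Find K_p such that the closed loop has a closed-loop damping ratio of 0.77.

Closed-loop characteristic equation: s² + 1.8s + K_p·5.9 = 0.
So ω_n = √(5.9K_p) and 2ζω_n = 1.8, giving ζ = 1.8/(2√(5.9K_p)).
Setting ζ = 0.77: √(5.9K_p) = 1.8/(2·0.77) = 1.169, so K_p = 1.366/5.9 = 0.232.

K_p = 0.232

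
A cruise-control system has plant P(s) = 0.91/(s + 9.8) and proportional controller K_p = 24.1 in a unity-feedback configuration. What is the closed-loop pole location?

s = -31.73

Closed-loop transfer function: T(s) = K_p·P(s)/(1 + K_p·P(s)) = 21.93/(s + 9.8 + 21.93) = 21.93/(s + 31.73).
The closed-loop pole is at s = −31.73.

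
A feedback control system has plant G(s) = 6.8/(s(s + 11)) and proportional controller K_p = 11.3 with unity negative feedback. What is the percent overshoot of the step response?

Closed-loop characteristic equation: s² + 11s + 76.84 = 0, so ω_n = 8.766 rad/s and ζ = 11/(2·8.766) = 0.6274.
%OS = 100·exp(−πζ/√(1−ζ²)) = 100·exp(−π·0.6274/√0.6063) = 7.95%.

7.95%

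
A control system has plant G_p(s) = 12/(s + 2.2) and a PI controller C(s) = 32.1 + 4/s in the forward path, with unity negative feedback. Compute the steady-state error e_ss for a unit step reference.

0

The open loop C(s)G_p(s) has a pole at the origin (type 1), so the static position error constant is infinite and e_ss = 1/(1+∞) = 0.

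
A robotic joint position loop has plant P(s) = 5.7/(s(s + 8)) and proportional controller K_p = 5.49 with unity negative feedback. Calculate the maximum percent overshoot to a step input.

4.02%

From 1 + K_pP(s) = 0: s² + 8s + 31.29 = 0 ⇒ ω_n = 5.594, ζ = 0.715.
%OS = 100·exp(−πζ/√(1−ζ²)) = 100·exp(−π·0.715/√0.4887) = 4.02%.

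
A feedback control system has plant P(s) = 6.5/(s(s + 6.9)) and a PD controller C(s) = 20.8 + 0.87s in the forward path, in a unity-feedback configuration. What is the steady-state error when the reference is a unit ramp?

The loop has one pole at the origin (type 1). Velocity error constant K_v = lim_{s→0} s·C(s)P(s) = 20.8·6.5/6.9 = 19.59.
Steady-state error to a unit ramp: e_ss = 1/K_v = 0.051.

0.051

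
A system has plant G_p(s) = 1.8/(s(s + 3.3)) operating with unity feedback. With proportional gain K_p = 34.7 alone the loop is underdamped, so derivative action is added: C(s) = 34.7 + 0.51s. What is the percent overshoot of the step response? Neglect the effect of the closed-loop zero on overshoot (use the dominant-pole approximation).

Forward path: (34.7 + 0.51s)·1.8/(s(s+3.3)). The closed-loop characteristic equation is s² + (3.3 + 1.8·0.51)s + 1.8·34.7 = 0.
That is s² + 4.218s + 62.46 = 0, so ω_n = 7.903 rad/s and ζ = 4.218/(2·7.903) = 0.2669.
%OS = 100·exp(−πζ/√(1−ζ²)) = 41.9%.

41.9%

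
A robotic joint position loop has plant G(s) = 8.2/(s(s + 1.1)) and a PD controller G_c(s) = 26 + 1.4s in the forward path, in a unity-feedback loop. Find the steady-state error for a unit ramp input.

The loop has one pole at the origin (type 1). Velocity error constant K_v = lim_{s→0} s·G_c(s)G(s) = 26·8.2/1.1 = 193.8.
Steady-state error to a unit ramp: e_ss = 1/K_v = 0.00516.

0.00516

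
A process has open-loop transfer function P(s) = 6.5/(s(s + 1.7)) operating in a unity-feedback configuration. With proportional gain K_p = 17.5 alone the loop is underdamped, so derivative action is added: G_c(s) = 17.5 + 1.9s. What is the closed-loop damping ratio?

Forward path: (17.5 + 1.9s)·6.5/(s(s+1.7)). The closed-loop characteristic equation is s² + (1.7 + 6.5·1.9)s + 6.5·17.5 = 0.
That is s² + 14.05s + 113.8 = 0, so ω_n = 10.67 rad/s and ζ = 14.05/(2·10.67) = 0.6587.

ζ = 0.659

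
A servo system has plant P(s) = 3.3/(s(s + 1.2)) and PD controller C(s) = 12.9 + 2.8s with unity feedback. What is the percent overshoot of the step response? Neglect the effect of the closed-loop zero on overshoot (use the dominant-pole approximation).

1.52%

Forward path: (12.9 + 2.8s)·3.3/(s(s+1.2)). The closed-loop characteristic equation is s² + (1.2 + 3.3·2.8)s + 3.3·12.9 = 0.
That is s² + 10.44s + 42.57 = 0, so ω_n = 6.525 rad/s and ζ = 10.44/(2·6.525) = 0.8001.
%OS = 100·exp(−πζ/√(1−ζ²)) = 1.52%.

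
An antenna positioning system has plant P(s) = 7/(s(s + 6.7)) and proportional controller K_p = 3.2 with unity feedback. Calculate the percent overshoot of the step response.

The closed-loop denominator s² + 6.7s + 22.4 gives ω_n = √22.4 = 4.733 and ζ = 6.7/(2ω_n) = 0.7078.
%OS = 100·exp(−πζ/√(1−ζ²)) = 100·exp(−π·0.7078/√0.499) = 4.29%.

4.29%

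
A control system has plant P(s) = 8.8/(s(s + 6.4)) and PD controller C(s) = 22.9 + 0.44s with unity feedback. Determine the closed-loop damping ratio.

ζ = 0.362

Forward path: (22.9 + 0.44s)·8.8/(s(s+6.4)). The closed-loop characteristic equation is s² + (6.4 + 8.8·0.44)s + 8.8·22.9 = 0.
That is s² + 10.27s + 201.5 = 0, so ω_n = 14.2 rad/s and ζ = 10.27/(2·14.2) = 0.3618.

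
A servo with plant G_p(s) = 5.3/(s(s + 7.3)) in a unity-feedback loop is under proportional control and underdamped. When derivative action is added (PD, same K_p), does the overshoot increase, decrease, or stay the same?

decrease

The derivative term adds K·K_d to the s-coefficient of the characteristic equation, raising 2ζω_n while ω_n is unchanged; ζ increases, so overshoot decreases.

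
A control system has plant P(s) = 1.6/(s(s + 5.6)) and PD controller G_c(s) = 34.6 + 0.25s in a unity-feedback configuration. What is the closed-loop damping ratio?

Forward path: (34.6 + 0.25s)·1.6/(s(s+5.6)). The closed-loop characteristic equation is s² + (5.6 + 1.6·0.25)s + 1.6·34.6 = 0.
That is s² + 6s + 55.36 = 0, so ω_n = 7.44 rad/s and ζ = 6/(2·7.44) = 0.4032.

ζ = 0.403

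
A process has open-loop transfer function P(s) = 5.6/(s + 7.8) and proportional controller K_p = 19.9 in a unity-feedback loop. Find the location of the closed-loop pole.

Closed-loop transfer function: T(s) = K_p·P(s)/(1 + K_p·P(s)) = 111.4/(s + 7.8 + 111.4) = 111.4/(s + 119.2).
The closed-loop pole is at s = −119.2.

s = -119.2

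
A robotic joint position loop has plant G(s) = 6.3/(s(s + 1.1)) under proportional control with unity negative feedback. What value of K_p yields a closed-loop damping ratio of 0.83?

Closed-loop characteristic equation: s² + 1.1s + K_p·6.3 = 0.
So ω_n = √(6.3K_p) and 2ζω_n = 1.1, giving ζ = 1.1/(2√(6.3K_p)).
Setting ζ = 0.83: √(6.3K_p) = 1.1/(2·0.83) = 0.6627, so K_p = 0.4391/6.3 = 0.0697.

K_p = 0.0697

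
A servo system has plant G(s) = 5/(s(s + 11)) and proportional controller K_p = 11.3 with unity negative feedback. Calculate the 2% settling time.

The closed-loop denominator s² + 11s + 56.5 gives ω_n = √56.5 = 7.517 and ζ = 11/(2ω_n) = 0.7317.
2% settling time T_s ≈ 4/(ζω_n) = 4/5.5 = 0.727 s.

T_s ≈ 0.727 s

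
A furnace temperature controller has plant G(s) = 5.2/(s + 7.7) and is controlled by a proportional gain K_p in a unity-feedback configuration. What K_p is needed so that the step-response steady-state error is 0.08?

K_p = 17

Steady-state error for a unit step on this type-0 loop is 1/(1 + K_p·G(0)).
G(0) = 0.6753. Require 1/(1 + K_p·0.6753) = 0.08, so 1 + 0.6753·K_p = 12.5.
K_p = (12.5 − 1)/0.6753 = 17.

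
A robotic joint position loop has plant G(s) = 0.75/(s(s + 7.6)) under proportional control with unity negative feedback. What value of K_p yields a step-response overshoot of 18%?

From %OS = 100·exp(−πζ/√(1−ζ²)) = 18%, ζ = −ln(0.18)/√(π²+ln²(0.18)) = 0.4791.
Characteristic equation s² + 7.6s + 0.75K_p = 0 gives ζ = 7.6/(2√(0.75K_p)).
Setting ζ = 0.4791: √(0.75K_p) = 7.6/(2·0.4791) = 7.931, so K_p = 62.91/0.75 = 83.9.

K_p = 83.9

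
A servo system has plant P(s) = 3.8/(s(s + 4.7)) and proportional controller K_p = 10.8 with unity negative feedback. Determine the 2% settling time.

T_s ≈ 1.7 s

From 1 + K_pP(s) = 0: s² + 4.7s + 41.04 = 0 ⇒ ω_n = 6.406, ζ = 0.3668.
2% settling time T_s ≈ 4/(ζω_n) = 4/2.35 = 1.7 s.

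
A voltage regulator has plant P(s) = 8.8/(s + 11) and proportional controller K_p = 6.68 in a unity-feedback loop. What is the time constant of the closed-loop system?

τ = 0.0143 s

Closed-loop transfer function: T(s) = K_p·P(s)/(1 + K_p·P(s)) = 58.78/(s + 11 + 58.78) = 58.78/(s + 69.78).
Time constant τ = 1/69.78 = 0.0143 s.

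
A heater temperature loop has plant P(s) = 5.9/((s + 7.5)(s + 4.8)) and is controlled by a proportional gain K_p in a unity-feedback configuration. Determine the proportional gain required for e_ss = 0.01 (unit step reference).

The loop is type 0, so e_ss(step) = 1/(1 + K_pos) with K_pos = K_p·P(0).
P(0) = 0.1639. Require 1/(1 + K_p·0.1639) = 0.01, so 1 + 0.1639·K_p = 100.
K_p = (100 − 1)/0.1639 = 604.

K_p = 604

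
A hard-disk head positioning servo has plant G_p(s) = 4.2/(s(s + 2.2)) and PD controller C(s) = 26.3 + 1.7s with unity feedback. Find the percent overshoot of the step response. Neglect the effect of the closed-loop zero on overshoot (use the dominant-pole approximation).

Forward path: (26.3 + 1.7s)·4.2/(s(s+2.2)). The closed-loop characteristic equation is s² + (2.2 + 4.2·1.7)s + 4.2·26.3 = 0.
That is s² + 9.34s + 110.5 = 0, so ω_n = 10.51 rad/s and ζ = 9.34/(2·10.51) = 0.4443.
%OS = 100·exp(−πζ/√(1−ζ²)) = 21.1%.

21.1%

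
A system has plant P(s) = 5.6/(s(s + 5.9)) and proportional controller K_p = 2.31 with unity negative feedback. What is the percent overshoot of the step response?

From 1 + K_pP(s) = 0: s² + 5.9s + 12.94 = 0 ⇒ ω_n = 3.597, ζ = 0.8202.
%OS = 100·exp(−πζ/√(1−ζ²)) = 100·exp(−π·0.8202/√0.3273) = 1.11%.

1.11%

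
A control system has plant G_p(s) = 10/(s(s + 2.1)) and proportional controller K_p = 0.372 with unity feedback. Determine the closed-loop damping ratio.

1 + K_p·G_p(s) = 0 gives s² + 2.1s + 3.72 = 0.
Matching s² + 2ζω_n s + ω_n²: ω_n = √3.72 = 1.929 rad/s and 2ζω_n = 2.1, so ζ = 2.1/(2·1.929) = 0.544.

ζ = 0.544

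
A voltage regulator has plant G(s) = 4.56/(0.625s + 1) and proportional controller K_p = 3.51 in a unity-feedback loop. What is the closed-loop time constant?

τ = 0.0368 s

Closed loop: T(s) = K_p·G/(1+K_p·G) = 16.01/(0.625s + 1 + 16.01), with pole at s = −(1 + 16.01)/0.625 = −27.21.
Closed-loop time constant τ = 1/27.21 = 0.0368 s.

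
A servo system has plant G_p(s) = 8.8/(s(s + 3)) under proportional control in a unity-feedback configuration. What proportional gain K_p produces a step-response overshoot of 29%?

From %OS = 100·exp(−πζ/√(1−ζ²)) = 29%, ζ = −ln(0.29)/√(π²+ln²(0.29)) = 0.3666.
Characteristic equation s² + 3s + 8.8K_p = 0 gives ζ = 3/(2√(8.8K_p)).
Setting ζ = 0.3666: √(8.8K_p) = 3/(2·0.3666) = 4.092, so K_p = 16.74/8.8 = 1.9.

K_p = 1.9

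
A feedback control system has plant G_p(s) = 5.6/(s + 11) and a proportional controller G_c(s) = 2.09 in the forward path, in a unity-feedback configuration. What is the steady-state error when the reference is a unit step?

The loop is type 0. Static position error constant K_pos = G_c(0)·G_p(0) = 2.09·0.5091 = 1.064.
Steady-state error to a unit step: e_ss = 1/(1+K_pos) = 1/2.064 = 0.484.

0.484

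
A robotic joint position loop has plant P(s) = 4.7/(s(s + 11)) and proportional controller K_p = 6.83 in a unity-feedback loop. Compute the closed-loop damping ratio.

ζ = 0.971

With unity feedback the closed-loop characteristic equation is s² + 11s + 6.83·4.7 = s² + 11s + 32.1 = 0.
So ω_n² = 32.1 ⇒ ω_n = 5.666 rad/s, and ζ = 11/(2ω_n) = 0.971.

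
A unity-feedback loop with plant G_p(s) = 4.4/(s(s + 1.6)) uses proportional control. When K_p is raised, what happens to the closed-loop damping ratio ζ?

decrease

ζ = 1.6/(2√(4.4K_p)); increasing K_p raises the denominator, so ζ falls.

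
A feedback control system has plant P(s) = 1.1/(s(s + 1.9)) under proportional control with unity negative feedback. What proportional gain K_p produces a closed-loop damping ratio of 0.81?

K_p = 1.25

Closed-loop characteristic equation: s² + 1.9s + K_p·1.1 = 0.
So ω_n = √(1.1K_p) and 2ζω_n = 1.9, giving ζ = 1.9/(2√(1.1K_p)).
Setting ζ = 0.81: √(1.1K_p) = 1.9/(2·0.81) = 1.173, so K_p = 1.376/1.1 = 1.25.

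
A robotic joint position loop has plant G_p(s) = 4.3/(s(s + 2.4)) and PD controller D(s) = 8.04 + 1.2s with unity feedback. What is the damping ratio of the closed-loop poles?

ζ = 0.643

Forward path: (8.04 + 1.2s)·4.3/(s(s+2.4)). The closed-loop characteristic equation is s² + (2.4 + 4.3·1.2)s + 4.3·8.04 = 0.
That is s² + 7.56s + 34.57 = 0, so ω_n = 5.88 rad/s and ζ = 7.56/(2·5.88) = 0.6429.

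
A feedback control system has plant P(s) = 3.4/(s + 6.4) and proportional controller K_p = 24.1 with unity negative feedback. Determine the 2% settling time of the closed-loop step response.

T_s ≈ 0.0453 s

Closed-loop transfer function: T(s) = K_p·P(s)/(1 + K_p·P(s)) = 81.94/(s + 6.4 + 81.94) = 81.94/(s + 88.34).
Time constant τ = 1/88.34 = 0.01132 s, so the 2% settling time is about 4τ = 0.0453 s.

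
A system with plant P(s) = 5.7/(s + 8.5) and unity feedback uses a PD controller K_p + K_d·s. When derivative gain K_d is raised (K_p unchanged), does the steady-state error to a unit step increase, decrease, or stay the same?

K_d affects only the transient (the s-coefficient); the DC loop gain, and hence e_ss, depends only on K_p.

unchanged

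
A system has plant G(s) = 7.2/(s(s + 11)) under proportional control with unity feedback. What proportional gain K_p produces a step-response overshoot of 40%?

From %OS = 100·exp(−πζ/√(1−ζ²)) = 40%, ζ = −ln(0.4)/√(π²+ln²(0.4)) = 0.28.
Characteristic equation s² + 11s + 7.2K_p = 0 gives ζ = 11/(2√(7.2K_p)).
Setting ζ = 0.28: √(7.2K_p) = 11/(2·0.28) = 19.64, so K_p = 385.8/7.2 = 53.6.

K_p = 53.6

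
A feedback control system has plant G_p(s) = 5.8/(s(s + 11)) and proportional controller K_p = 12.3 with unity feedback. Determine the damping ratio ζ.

ζ = 0.651

With unity feedback the closed-loop characteristic equation is s² + 11s + 12.3·5.8 = s² + 11s + 71.34 = 0.
So ω_n² = 71.34 ⇒ ω_n = 8.446 rad/s, and ζ = 11/(2ω_n) = 0.651.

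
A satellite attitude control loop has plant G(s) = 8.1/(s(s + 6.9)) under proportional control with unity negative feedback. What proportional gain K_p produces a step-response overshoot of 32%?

K_p = 12.6

From %OS = 100·exp(−πζ/√(1−ζ²)) = 32%, ζ = −ln(0.32)/√(π²+ln²(0.32)) = 0.341.
Characteristic equation s² + 6.9s + 8.1K_p = 0 gives ζ = 6.9/(2√(8.1K_p)).
Setting ζ = 0.341: √(8.1K_p) = 6.9/(2·0.341) = 10.12, so K_p = 102.4/8.1 = 12.6.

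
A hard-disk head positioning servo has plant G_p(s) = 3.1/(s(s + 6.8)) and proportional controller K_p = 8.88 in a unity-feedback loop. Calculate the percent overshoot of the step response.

From 1 + K_pG_p(s) = 0: s² + 6.8s + 27.53 = 0 ⇒ ω_n = 5.247, ζ = 0.648.
%OS = 100·exp(−πζ/√(1−ζ²)) = 100·exp(−π·0.648/√0.5801) = 6.9%.

6.9%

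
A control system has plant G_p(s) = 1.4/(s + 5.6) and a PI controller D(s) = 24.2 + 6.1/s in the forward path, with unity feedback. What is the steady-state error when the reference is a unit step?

0

The open loop D(s)G_p(s) has a pole at the origin (type 1), so the static position error constant is infinite and e_ss = 1/(1+∞) = 0.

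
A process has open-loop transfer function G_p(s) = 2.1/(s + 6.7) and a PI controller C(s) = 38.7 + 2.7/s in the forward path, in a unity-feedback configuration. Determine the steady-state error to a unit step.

0

The open loop C(s)G_p(s) has a pole at the origin (type 1), so the static position error constant is infinite and e_ss = 1/(1+∞) = 0.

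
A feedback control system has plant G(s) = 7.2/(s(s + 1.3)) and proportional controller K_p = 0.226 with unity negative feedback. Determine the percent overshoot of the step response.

15.6%

The closed-loop denominator s² + 1.3s + 1.627 gives ω_n = √1.627 = 1.276 and ζ = 1.3/(2ω_n) = 0.5096.
%OS = 100·exp(−πζ/√(1−ζ²)) = 100·exp(−π·0.5096/√0.7404) = 15.6%.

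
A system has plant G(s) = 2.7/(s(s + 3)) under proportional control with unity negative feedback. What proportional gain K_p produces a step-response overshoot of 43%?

From %OS = 100·exp(−πζ/√(1−ζ²)) = 43%, ζ = −ln(0.43)/√(π²+ln²(0.43)) = 0.2594.
Characteristic equation s² + 3s + 2.7K_p = 0 gives ζ = 3/(2√(2.7K_p)).
Setting ζ = 0.2594: √(2.7K_p) = 3/(2·0.2594) = 5.782, so K_p = 33.43/2.7 = 12.4.

K_p = 12.4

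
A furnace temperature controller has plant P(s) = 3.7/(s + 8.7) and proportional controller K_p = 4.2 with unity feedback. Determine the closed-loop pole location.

s = -24.24

Closed-loop transfer function: T(s) = K_p·P(s)/(1 + K_p·P(s)) = 15.54/(s + 8.7 + 15.54) = 15.54/(s + 24.24).
The closed-loop pole is at s = −24.24.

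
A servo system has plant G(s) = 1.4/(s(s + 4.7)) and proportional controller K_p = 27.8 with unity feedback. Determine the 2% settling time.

Closed-loop characteristic equation: s² + 4.7s + 38.92 = 0, so ω_n = 6.239 rad/s and ζ = 4.7/(2·6.239) = 0.3767.
2% settling time T_s ≈ 4/(ζω_n) = 4/2.35 = 1.7 s.

T_s ≈ 1.7 s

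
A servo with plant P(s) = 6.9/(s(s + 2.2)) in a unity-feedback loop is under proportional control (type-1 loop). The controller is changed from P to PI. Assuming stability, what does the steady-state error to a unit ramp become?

0

The integrator raises the loop to type 2, so K_v → ∞ and e_ss to a ramp is zero.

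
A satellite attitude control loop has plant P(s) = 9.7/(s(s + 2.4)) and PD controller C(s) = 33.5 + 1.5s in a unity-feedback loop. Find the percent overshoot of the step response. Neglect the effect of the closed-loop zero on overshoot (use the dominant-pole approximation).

18.8%

Forward path: (33.5 + 1.5s)·9.7/(s(s+2.4)). The closed-loop characteristic equation is s² + (2.4 + 9.7·1.5)s + 9.7·33.5 = 0.
That is s² + 16.95s + 324.9 = 0, so ω_n = 18.03 rad/s and ζ = 16.95/(2·18.03) = 0.4701.
%OS = 100·exp(−πζ/√(1−ζ²)) = 18.8%.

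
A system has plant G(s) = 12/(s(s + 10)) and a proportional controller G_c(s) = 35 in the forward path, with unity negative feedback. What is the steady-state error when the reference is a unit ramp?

The loop has one pole at the origin (type 1). Velocity error constant K_v = lim_{s→0} s·G_c(s)G(s) = 35·12/10 = 42.
Steady-state error to a unit ramp: e_ss = 1/K_v = 0.0238.

0.0238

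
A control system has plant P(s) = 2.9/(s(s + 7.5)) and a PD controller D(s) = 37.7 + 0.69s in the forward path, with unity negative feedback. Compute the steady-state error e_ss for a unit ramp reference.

0.0686

The loop has one pole at the origin (type 1). Velocity error constant K_v = lim_{s→0} s·D(s)P(s) = 37.7·2.9/7.5 = 14.58.
Steady-state error to a unit ramp: e_ss = 1/K_v = 0.0686.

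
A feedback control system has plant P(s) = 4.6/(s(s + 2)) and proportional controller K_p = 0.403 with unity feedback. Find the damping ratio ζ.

ζ = 0.734

1 + K_p·P(s) = 0 gives s² + 2s + 1.854 = 0.
So ω_n² = 1.854 ⇒ ω_n = 1.362 rad/s, and ζ = 2/(2ω_n) = 0.734.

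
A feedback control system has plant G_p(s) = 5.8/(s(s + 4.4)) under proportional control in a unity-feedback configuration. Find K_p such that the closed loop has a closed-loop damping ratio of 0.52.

Closed-loop characteristic equation: s² + 4.4s + K_p·5.8 = 0.
So ω_n = √(5.8K_p) and 2ζω_n = 4.4, giving ζ = 4.4/(2√(5.8K_p)).
Setting ζ = 0.52: √(5.8K_p) = 4.4/(2·0.52) = 4.231, so K_p = 17.9/5.8 = 3.09.

K_p = 3.09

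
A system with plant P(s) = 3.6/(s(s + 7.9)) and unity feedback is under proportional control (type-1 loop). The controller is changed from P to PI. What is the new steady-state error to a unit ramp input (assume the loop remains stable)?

0

The integrator raises the loop to type 2, so K_v → ∞ and e_ss to a ramp is zero.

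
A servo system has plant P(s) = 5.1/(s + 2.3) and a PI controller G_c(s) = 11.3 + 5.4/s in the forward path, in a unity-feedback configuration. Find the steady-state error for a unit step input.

0

The open loop G_c(s)P(s) has a pole at the origin (type 1), so the static position error constant is infinite and e_ss = 1/(1+∞) = 0.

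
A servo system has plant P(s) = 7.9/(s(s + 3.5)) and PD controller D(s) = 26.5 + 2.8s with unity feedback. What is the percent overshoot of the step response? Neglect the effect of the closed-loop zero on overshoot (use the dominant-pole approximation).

Forward path: (26.5 + 2.8s)·7.9/(s(s+3.5)). The closed-loop characteristic equation is s² + (3.5 + 7.9·2.8)s + 7.9·26.5 = 0.
That is s² + 25.62s + 209.4 = 0, so ω_n = 14.47 rad/s and ζ = 25.62/(2·14.47) = 0.8853.
%OS = 100·exp(−πζ/√(1−ζ²)) = 0.252%.

0.252%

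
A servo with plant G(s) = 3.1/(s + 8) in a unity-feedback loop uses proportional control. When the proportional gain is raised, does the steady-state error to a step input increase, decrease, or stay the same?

e_ss = 1/(1 + K_p·G(0)); a larger K_p raises the denominator, so e_ss decreases.

decrease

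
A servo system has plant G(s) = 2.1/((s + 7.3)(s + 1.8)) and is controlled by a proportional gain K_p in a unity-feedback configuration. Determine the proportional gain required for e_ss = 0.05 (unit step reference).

Steady-state error for a unit step on this type-0 loop is 1/(1 + K_p·G(0)).
G(0) = 0.1598. Require 1/(1 + K_p·0.1598) = 0.05, so 1 + 0.1598·K_p = 20.
K_p = (20 − 1)/0.1598 = 119.

K_p = 119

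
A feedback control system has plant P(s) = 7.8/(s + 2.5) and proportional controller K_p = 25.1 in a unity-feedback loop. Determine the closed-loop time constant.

Closed-loop transfer function: T(s) = K_p·P(s)/(1 + K_p·P(s)) = 195.8/(s + 2.5 + 195.8) = 195.8/(s + 198.3).
Time constant τ = 1/198.3 = 0.00504 s.

τ = 0.00504 s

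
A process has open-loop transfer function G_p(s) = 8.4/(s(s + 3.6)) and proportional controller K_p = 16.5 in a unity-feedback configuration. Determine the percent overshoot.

Closed-loop characteristic equation: s² + 3.6s + 138.6 = 0, so ω_n = 11.77 rad/s and ζ = 3.6/(2·11.77) = 0.1529.
%OS = 100·exp(−πζ/√(1−ζ²)) = 100·exp(−π·0.1529/√0.9766) = 61.5%.

61.5%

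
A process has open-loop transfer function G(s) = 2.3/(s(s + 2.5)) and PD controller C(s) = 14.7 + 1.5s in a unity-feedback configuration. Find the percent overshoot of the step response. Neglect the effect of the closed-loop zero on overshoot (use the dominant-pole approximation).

Forward path: (14.7 + 1.5s)·2.3/(s(s+2.5)). The closed-loop characteristic equation is s² + (2.5 + 2.3·1.5)s + 2.3·14.7 = 0.
That is s² + 5.95s + 33.81 = 0, so ω_n = 5.815 rad/s and ζ = 5.95/(2·5.815) = 0.5116.
%OS = 100·exp(−πζ/√(1−ζ²)) = 15.4%.

15.4%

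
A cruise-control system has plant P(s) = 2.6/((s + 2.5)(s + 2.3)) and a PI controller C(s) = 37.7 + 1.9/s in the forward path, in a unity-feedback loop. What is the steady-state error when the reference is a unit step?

The open loop C(s)P(s) has a pole at the origin (type 1), so the static position error constant is infinite and e_ss = 1/(1+∞) = 0.

0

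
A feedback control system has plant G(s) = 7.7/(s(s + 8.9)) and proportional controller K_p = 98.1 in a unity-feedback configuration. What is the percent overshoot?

Closed-loop characteristic equation: s² + 8.9s + 755.4 = 0, so ω_n = 27.48 rad/s and ζ = 8.9/(2·27.48) = 0.1619.
%OS = 100·exp(−πζ/√(1−ζ²)) = 100·exp(−π·0.1619/√0.9738) = 59.7%.

59.7%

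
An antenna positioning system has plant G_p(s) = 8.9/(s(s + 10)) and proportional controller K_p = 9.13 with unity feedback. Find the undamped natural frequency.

ω_n = 9.01 rad/s

With unity feedback the closed-loop characteristic equation is s² + 10s + 9.13·8.9 = s² + 10s + 81.26 = 0.
So ω_n² = 81.26 ⇒ ω_n = 9.014 rad/s, and ζ = 10/(2ω_n) = 0.555.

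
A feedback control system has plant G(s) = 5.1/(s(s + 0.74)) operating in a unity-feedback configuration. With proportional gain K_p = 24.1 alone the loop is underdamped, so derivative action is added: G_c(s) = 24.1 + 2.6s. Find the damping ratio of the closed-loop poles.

Forward path: (24.1 + 2.6s)·5.1/(s(s+0.74)). The closed-loop characteristic equation is s² + (0.74 + 5.1·2.6)s + 5.1·24.1 = 0.
That is s² + 14s + 122.9 = 0, so ω_n = 11.09 rad/s and ζ = 14/(2·11.09) = 0.6314.

ζ = 0.631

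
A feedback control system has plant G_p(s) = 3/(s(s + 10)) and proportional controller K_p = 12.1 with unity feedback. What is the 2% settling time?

From 1 + K_pG_p(s) = 0: s² + 10s + 36.3 = 0 ⇒ ω_n = 6.025, ζ = 0.8299.
2% settling time T_s ≈ 4/(ζω_n) = 4/5 = 0.8 s.

T_s ≈ 0.8 s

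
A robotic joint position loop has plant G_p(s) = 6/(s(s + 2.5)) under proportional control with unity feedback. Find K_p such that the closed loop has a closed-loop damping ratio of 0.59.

Closed-loop characteristic equation: s² + 2.5s + K_p·6 = 0.
So ω_n = √(6K_p) and 2ζω_n = 2.5, giving ζ = 2.5/(2√(6K_p)).
Setting ζ = 0.59: √(6K_p) = 2.5/(2·0.59) = 2.119, so K_p = 4.489/6 = 0.748.

K_p = 0.748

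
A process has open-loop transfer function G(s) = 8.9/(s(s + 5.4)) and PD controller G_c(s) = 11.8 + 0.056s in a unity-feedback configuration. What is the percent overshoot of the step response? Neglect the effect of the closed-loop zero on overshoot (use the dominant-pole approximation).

38.9%

Forward path: (11.8 + 0.056s)·8.9/(s(s+5.4)). The closed-loop characteristic equation is s² + (5.4 + 8.9·0.056)s + 8.9·11.8 = 0.
That is s² + 5.898s + 105 = 0, so ω_n = 10.25 rad/s and ζ = 5.898/(2·10.25) = 0.2878.
%OS = 100·exp(−πζ/√(1−ζ²)) = 38.9%.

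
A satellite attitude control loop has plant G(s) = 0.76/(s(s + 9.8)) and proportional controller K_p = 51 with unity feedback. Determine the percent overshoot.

1.82%

The closed-loop denominator s² + 9.8s + 38.76 gives ω_n = √38.76 = 6.226 and ζ = 9.8/(2ω_n) = 0.7871.
%OS = 100·exp(−πζ/√(1−ζ²)) = 100·exp(−π·0.7871/√0.3805) = 1.82%.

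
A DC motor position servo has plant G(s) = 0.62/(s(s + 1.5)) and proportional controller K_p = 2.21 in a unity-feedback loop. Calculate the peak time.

T_p = 3.5 s

Closed-loop characteristic equation: s² + 1.5s + 1.37 = 0, so ω_n = 1.171 rad/s and ζ = 1.5/(2·1.171) = 0.6407.
Damped frequency ω_d = ω_n√(1−ζ²) = 0.8987 rad/s, so peak time T_p = π/ω_d = 3.5 s.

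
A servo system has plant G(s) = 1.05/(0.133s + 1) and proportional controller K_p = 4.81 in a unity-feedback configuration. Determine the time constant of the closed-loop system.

Closed loop: T(s) = K_p·G/(1+K_p·G) = 5.05/(0.133s + 1 + 5.05), with pole at s = −(1 + 5.05)/0.133 = −45.49.
Closed-loop time constant τ = 1/45.49 = 0.022 s.

τ = 0.022 s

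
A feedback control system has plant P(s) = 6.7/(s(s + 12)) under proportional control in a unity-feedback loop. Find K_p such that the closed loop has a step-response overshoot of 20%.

K_p = 25.8

From %OS = 100·exp(−πζ/√(1−ζ²)) = 20%, ζ = −ln(0.2)/√(π²+ln²(0.2)) = 0.4559.
Characteristic equation s² + 12s + 6.7K_p = 0 gives ζ = 12/(2√(6.7K_p)).
Setting ζ = 0.4559: √(6.7K_p) = 12/(2·0.4559) = 13.16, so K_p = 173.2/6.7 = 25.8.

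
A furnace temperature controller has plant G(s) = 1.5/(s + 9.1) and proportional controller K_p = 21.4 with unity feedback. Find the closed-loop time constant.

τ = 0.0243 s

Closed-loop transfer function: T(s) = K_p·G(s)/(1 + K_p·G(s)) = 32.1/(s + 9.1 + 32.1) = 32.1/(s + 41.2).
Time constant τ = 1/41.2 = 0.0243 s.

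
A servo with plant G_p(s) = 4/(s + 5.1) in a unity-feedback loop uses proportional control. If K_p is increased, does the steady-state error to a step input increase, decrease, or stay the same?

The position error constant K_pos = K_p·G_p(0) grows with K_p, and e_ss = 1/(1+K_pos) falls.

decrease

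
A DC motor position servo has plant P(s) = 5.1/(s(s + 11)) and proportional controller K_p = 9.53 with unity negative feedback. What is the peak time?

T_p = 0.733 s

The closed-loop denominator s² + 11s + 48.6 gives ω_n = √48.6 = 6.972 and ζ = 11/(2ω_n) = 0.7889.
Damped frequency ω_d = ω_n√(1−ζ²) = 4.284 rad/s, so peak time T_p = π/ω_d = 0.733 s.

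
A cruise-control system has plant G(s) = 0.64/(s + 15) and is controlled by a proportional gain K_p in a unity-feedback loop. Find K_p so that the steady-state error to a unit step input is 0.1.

K_p = 211

Steady-state error for a unit step on this type-0 loop is 1/(1 + K_p·G(0)).
G(0) = 0.04267. Require 1/(1 + K_p·0.04267) = 0.1, so 1 + 0.04267·K_p = 10.
K_p = (10 − 1)/0.04267 = 211.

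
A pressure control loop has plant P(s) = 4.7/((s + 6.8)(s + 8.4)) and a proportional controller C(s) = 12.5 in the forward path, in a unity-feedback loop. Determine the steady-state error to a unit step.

0.493

The loop is type 0. Static position error constant K_pos = C(0)·P(0) = 12.5·0.08228 = 1.029.
Steady-state error to a unit step: e_ss = 1/(1+K_pos) = 1/2.029 = 0.493.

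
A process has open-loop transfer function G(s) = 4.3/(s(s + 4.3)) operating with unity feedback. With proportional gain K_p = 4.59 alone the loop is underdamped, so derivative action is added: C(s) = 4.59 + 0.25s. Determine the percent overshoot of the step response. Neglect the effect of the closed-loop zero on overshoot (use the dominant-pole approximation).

Forward path: (4.59 + 0.25s)·4.3/(s(s+4.3)). The closed-loop characteristic equation is s² + (4.3 + 4.3·0.25)s + 4.3·4.59 = 0.
That is s² + 5.375s + 19.74 = 0, so ω_n = 4.443 rad/s and ζ = 5.375/(2·4.443) = 0.6049.
%OS = 100·exp(−πζ/√(1−ζ²)) = 9.19%.

9.19%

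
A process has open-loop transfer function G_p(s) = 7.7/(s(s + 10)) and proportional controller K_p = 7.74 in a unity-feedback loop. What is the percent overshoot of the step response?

6.92%

Closed-loop characteristic equation: s² + 10s + 59.6 = 0, so ω_n = 7.72 rad/s and ζ = 10/(2·7.72) = 0.6477.
%OS = 100·exp(−πζ/√(1−ζ²)) = 100·exp(−π·0.6477/√0.5805) = 6.92%.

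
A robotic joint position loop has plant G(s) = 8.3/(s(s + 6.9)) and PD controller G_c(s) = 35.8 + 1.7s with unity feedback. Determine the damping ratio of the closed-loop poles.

Forward path: (35.8 + 1.7s)·8.3/(s(s+6.9)). The closed-loop characteristic equation is s² + (6.9 + 8.3·1.7)s + 8.3·35.8 = 0.
That is s² + 21.01s + 297.1 = 0, so ω_n = 17.24 rad/s and ζ = 21.01/(2·17.24) = 0.6094.

ζ = 0.609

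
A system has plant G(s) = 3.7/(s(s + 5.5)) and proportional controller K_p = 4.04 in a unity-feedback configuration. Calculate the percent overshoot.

From 1 + K_pG(s) = 0: s² + 5.5s + 14.95 = 0 ⇒ ω_n = 3.866, ζ = 0.7113.
%OS = 100·exp(−πζ/√(1−ζ²)) = 100·exp(−π·0.7113/√0.4941) = 4.16%.

4.16%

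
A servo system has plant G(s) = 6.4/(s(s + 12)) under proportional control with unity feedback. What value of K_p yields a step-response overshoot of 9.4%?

K_p = 15.6

From %OS = 100·exp(−πζ/√(1−ζ²)) = 9.4%, ζ = −ln(0.094)/√(π²+ln²(0.094)) = 0.6013.
Characteristic equation s² + 12s + 6.4K_p = 0 gives ζ = 12/(2√(6.4K_p)).
Setting ζ = 0.6013: √(6.4K_p) = 12/(2·0.6013) = 9.978, so K_p = 99.55/6.4 = 15.6.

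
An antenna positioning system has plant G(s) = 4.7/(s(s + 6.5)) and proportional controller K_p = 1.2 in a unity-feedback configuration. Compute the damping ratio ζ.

ζ = 1.37

With unity feedback the closed-loop characteristic equation is s² + 6.5s + 1.2·4.7 = s² + 6.5s + 5.64 = 0.
So ω_n² = 5.64 ⇒ ω_n = 2.375 rad/s, and ζ = 6.5/(2ω_n) = 1.37.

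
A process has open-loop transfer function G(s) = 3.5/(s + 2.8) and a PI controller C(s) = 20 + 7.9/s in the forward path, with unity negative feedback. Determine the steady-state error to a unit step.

The open loop C(s)G(s) has a pole at the origin (type 1), so the static position error constant is infinite and e_ss = 1/(1+∞) = 0.

0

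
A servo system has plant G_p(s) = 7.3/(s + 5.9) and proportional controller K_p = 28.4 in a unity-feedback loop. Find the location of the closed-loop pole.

Closed-loop transfer function: T(s) = K_p·G_p(s)/(1 + K_p·G_p(s)) = 207.3/(s + 5.9 + 207.3) = 207.3/(s + 213.2).
The closed-loop pole is at s = −213.2.

s = -213.2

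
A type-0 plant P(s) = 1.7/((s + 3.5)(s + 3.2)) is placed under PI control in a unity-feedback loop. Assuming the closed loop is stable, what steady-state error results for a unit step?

The PI controller's integrator makes the forward path type 1, so e_ss to a step is zero.

0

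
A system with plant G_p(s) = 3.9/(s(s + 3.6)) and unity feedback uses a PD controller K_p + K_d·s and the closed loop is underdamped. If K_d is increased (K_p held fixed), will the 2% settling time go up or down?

decrease

Characteristic equation s² + (3.6 + 3.9K_d)s + 3.9K_p = 0: raising K_d increases ζω_n = (3.6+3.9K_d)/2 while the loop stays underdamped, so T_s ≈ 4/(ζω_n) decreases.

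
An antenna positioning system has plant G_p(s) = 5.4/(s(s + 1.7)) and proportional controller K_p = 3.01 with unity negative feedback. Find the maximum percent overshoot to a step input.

50.8%

The closed-loop denominator s² + 1.7s + 16.25 gives ω_n = √16.25 = 4.032 and ζ = 1.7/(2ω_n) = 0.2108.
%OS = 100·exp(−πζ/√(1−ζ²)) = 100·exp(−π·0.2108/√0.9555) = 50.8%.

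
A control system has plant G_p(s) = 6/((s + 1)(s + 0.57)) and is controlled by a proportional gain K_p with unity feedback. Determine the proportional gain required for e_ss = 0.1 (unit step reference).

K_p = 0.855

The loop is type 0, so e_ss(step) = 1/(1 + K_pos) with K_pos = K_p·G_p(0).
G_p(0) = 10.53. Require 1/(1 + K_p·10.53) = 0.1, so 1 + 10.53·K_p = 10.
K_p = (10 − 1)/10.53 = 0.855.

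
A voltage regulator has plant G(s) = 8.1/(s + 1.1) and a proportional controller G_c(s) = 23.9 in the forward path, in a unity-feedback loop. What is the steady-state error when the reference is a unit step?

The loop is type 0. Static position error constant K_pos = G_c(0)·G(0) = 23.9·7.364 = 176.
Steady-state error to a unit step: e_ss = 1/(1+K_pos) = 1/177 = 0.00565.

0.00565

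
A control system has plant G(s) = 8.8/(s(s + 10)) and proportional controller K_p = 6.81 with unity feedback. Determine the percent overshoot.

7.01%

The closed-loop denominator s² + 10s + 59.93 gives ω_n = √59.93 = 7.741 and ζ = 10/(2ω_n) = 0.6459.
%OS = 100·exp(−πζ/√(1−ζ²)) = 100·exp(−π·0.6459/√0.5828) = 7.01%.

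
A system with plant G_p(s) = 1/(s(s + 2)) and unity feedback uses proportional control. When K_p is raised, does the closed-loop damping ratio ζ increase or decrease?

decrease

ζ = 2/(2√(1K_p)); increasing K_p raises the denominator, so ζ falls.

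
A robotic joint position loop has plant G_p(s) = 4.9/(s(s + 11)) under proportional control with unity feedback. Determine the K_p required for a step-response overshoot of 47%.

From %OS = 100·exp(−πζ/√(1−ζ²)) = 47%, ζ = −ln(0.47)/√(π²+ln²(0.47)) = 0.2337.
Characteristic equation s² + 11s + 4.9K_p = 0 gives ζ = 11/(2√(4.9K_p)).
Setting ζ = 0.2337: √(4.9K_p) = 11/(2·0.2337) = 23.54, so K_p = 554/4.9 = 113.

K_p = 113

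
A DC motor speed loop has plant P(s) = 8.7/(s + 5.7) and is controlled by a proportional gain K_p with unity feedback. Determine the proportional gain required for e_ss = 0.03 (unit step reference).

K_p = 21.2

For a type-0 loop with proportional control, e_ss = 1/(1 + K_p·P(0)).
P(0) = 1.526. Require 1/(1 + K_p·1.526) = 0.03, so 1 + 1.526·K_p = 33.33.
K_p = (33.33 − 1)/1.526 = 21.2.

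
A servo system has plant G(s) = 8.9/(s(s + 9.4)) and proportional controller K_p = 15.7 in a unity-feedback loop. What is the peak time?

From 1 + K_pG(s) = 0: s² + 9.4s + 139.7 = 0 ⇒ ω_n = 11.82, ζ = 0.3976.
Damped frequency ω_d = ω_n√(1−ζ²) = 10.85 rad/s, so peak time T_p = π/ω_d = 0.29 s.

T_p = 0.29 s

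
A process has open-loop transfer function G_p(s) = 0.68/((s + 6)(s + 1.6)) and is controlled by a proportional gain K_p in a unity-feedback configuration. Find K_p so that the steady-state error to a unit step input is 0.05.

For a type-0 loop with proportional control, e_ss = 1/(1 + K_p·G_p(0)).
G_p(0) = 0.07083. Require 1/(1 + K_p·0.07083) = 0.05, so 1 + 0.07083·K_p = 20.
K_p = (20 − 1)/0.07083 = 268.

K_p = 268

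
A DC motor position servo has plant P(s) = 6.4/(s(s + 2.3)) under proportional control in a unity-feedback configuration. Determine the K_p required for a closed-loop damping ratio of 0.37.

Closed-loop characteristic equation: s² + 2.3s + K_p·6.4 = 0.
So ω_n = √(6.4K_p) and 2ζω_n = 2.3, giving ζ = 2.3/(2√(6.4K_p)).
Setting ζ = 0.37: √(6.4K_p) = 2.3/(2·0.37) = 3.108, so K_p = 9.66/6.4 = 1.51.

K_p = 1.51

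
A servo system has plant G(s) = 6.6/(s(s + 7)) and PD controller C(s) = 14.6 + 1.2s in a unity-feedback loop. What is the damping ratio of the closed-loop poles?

ζ = 0.76

Forward path: (14.6 + 1.2s)·6.6/(s(s+7)). The closed-loop characteristic equation is s² + (7 + 6.6·1.2)s + 6.6·14.6 = 0.
That is s² + 14.92s + 96.36 = 0, so ω_n = 9.816 rad/s and ζ = 14.92/(2·9.816) = 0.76.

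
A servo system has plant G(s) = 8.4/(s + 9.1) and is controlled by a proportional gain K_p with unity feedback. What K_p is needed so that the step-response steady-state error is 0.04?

K_p = 26

For a type-0 loop with proportional control, e_ss = 1/(1 + K_p·G(0)).
G(0) = 0.9231. Require 1/(1 + K_p·0.9231) = 0.04, so 1 + 0.9231·K_p = 25.
K_p = (25 − 1)/0.9231 = 26.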